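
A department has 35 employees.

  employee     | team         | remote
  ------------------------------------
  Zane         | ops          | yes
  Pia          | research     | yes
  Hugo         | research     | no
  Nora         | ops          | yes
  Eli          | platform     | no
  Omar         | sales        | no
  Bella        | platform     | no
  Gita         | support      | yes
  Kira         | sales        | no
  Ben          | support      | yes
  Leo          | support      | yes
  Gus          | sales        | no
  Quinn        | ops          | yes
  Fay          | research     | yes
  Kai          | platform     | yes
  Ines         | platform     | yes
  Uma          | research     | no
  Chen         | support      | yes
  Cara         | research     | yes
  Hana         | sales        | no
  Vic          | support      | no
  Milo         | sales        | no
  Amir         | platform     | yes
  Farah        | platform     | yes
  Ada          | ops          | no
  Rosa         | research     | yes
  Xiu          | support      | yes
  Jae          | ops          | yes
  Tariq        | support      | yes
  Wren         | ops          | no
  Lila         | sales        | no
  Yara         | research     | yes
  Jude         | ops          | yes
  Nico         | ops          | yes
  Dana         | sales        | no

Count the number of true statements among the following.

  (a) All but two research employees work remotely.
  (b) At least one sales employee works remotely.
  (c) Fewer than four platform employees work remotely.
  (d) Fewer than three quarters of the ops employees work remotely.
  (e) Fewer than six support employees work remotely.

1

(a) research: |A| = 7, |A ∩ B| = 5; needs |A ∖ B| = 2 — true.
(b) sales: |A| = 7, |A ∩ B| = 0; needs A ∩ B ≠ ∅ (|A ∩ B| ≥ 1) — false.
(c) platform: |A| = 6, |A ∩ B| = 4; needs |A ∩ B| < 4 — false.
(d) ops: |A| = 8, |A ∩ B| = 6; needs |A ∩ B| / |A| < 3/4 — false.
(e) support: |A| = 7, |A ∩ B| = 6; needs |A ∩ B| < 6 — false.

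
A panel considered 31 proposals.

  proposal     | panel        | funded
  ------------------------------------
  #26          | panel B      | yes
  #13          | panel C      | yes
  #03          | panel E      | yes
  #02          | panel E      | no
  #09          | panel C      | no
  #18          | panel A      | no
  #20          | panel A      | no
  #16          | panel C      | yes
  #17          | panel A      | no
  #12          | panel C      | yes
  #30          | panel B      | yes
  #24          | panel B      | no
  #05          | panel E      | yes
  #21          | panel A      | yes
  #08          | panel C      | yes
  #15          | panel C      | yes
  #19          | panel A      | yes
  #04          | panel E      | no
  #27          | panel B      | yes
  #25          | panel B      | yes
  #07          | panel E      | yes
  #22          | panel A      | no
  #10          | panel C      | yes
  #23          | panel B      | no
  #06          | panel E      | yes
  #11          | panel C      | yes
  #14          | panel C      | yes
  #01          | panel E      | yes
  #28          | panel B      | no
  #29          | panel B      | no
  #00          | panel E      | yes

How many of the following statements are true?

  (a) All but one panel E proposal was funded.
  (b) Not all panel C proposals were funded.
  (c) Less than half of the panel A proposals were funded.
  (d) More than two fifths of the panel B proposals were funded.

3

(a) panel E: |A| = 8, |A ∩ B| = 6; needs |A ∖ B| = 1 — false.
(b) panel C: |A| = 9, |A ∩ B| = 8; needs A ⊄ B (|A ∖ B| ≥ 1) — true.
(c) panel A: |A| = 6, |A ∩ B| = 2; needs |A ∩ B| < |A ∖ B| — true.
(d) panel B: |A| = 8, |A ∩ B| = 4; needs |A ∩ B| / |A| > 2/5 — true.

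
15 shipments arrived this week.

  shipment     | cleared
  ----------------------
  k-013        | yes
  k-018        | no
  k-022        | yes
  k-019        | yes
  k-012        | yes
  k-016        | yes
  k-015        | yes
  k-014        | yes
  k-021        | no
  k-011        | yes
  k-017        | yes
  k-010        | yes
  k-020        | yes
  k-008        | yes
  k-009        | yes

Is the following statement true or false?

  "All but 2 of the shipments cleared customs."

'All but 2 of the shipments cleared customs' holds iff |A ∖ B| = 2.
|A| = 15, |A ∩ B| = 13, |A ∖ B| = 2.
|A ∖ B| = 2, so the statement is true.

True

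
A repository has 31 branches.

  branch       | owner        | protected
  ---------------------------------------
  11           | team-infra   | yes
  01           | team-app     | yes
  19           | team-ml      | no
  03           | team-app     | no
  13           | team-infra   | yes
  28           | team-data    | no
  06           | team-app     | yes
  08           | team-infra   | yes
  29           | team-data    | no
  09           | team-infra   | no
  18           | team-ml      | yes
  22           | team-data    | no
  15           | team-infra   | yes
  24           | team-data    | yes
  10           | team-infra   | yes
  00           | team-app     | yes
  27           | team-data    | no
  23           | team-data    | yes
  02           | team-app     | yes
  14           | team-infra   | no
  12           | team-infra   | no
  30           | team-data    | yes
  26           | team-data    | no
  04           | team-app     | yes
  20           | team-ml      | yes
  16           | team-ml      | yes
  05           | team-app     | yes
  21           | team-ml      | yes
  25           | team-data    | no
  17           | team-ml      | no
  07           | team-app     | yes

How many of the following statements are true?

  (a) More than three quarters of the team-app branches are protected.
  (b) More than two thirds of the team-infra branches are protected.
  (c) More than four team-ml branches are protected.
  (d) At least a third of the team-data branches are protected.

2

(a) team-app: |A| = 8, |A ∩ B| = 7; needs |A ∩ B| / |A| > 3/4 — true.
(b) team-infra: |A| = 8, |A ∩ B| = 5; needs |A ∩ B| / |A| > 2/3 — false.
(c) team-ml: |A| = 6, |A ∩ B| = 4; needs |A ∩ B| > 4 — false.
(d) team-data: |A| = 9, |A ∩ B| = 3; needs |A ∩ B| / |A| ≥ 1/3 — true.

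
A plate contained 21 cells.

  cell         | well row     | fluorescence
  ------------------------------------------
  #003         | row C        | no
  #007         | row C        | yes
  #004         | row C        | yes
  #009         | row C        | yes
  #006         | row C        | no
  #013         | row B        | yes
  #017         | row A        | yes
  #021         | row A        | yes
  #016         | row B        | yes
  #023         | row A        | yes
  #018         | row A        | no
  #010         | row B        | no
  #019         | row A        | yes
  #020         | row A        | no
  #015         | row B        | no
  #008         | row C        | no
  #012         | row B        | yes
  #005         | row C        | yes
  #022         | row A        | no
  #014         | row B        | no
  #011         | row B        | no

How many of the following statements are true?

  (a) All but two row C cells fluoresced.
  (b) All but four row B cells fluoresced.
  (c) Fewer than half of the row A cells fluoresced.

(a) row C: |A| = 7, |A ∩ B| = 4; needs |A ∖ B| = 2 — false.
(b) row B: |A| = 7, |A ∩ B| = 3; needs |A ∖ B| = 4 — true.
(c) row A: |A| = 7, |A ∩ B| = 4; needs |A ∩ B| < |A ∖ B| — false.

1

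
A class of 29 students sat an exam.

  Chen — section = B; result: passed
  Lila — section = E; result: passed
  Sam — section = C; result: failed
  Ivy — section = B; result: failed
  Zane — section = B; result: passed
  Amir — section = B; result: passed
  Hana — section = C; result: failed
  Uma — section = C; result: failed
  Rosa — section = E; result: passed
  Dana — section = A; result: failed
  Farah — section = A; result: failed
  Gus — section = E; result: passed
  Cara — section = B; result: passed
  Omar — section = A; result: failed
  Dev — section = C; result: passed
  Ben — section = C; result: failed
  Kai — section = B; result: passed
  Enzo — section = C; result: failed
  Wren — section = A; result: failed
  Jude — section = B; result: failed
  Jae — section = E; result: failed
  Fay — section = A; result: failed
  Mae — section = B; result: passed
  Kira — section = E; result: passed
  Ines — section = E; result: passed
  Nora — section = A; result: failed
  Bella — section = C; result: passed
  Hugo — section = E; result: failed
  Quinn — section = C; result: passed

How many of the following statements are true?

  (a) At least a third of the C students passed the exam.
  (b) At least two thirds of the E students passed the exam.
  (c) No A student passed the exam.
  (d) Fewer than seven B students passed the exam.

4

(a) C: |A| = 8, |A ∩ B| = 3; needs |A ∩ B| / |A| ≥ 1/3 — true.
(b) E: |A| = 7, |A ∩ B| = 5; needs |A ∩ B| / |A| ≥ 2/3 — true.
(c) A: |A| = 6, |A ∩ B| = 0; needs A ∩ B = ∅ (|A ∩ B| = 0) — true.
(d) B: |A| = 8, |A ∩ B| = 6; needs |A ∩ B| < 7 — true.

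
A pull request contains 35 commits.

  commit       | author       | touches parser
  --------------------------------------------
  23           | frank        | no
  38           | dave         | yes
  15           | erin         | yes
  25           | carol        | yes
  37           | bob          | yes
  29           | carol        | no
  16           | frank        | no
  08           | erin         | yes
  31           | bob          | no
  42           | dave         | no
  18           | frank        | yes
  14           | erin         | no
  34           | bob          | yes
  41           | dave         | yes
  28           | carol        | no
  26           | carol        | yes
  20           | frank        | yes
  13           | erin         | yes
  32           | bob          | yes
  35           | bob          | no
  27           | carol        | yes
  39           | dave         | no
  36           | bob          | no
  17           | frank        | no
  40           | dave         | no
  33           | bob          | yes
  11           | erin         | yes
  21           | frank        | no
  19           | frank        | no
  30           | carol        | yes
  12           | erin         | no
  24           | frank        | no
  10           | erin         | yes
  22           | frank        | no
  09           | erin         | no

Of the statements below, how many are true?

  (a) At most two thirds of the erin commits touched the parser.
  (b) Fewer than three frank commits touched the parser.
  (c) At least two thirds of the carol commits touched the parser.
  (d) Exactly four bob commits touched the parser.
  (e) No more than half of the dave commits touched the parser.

(a) erin: |A| = 8, |A ∩ B| = 5; needs |A ∩ B| / |A| ≤ 2/3 — true.
(b) frank: |A| = 9, |A ∩ B| = 2; needs |A ∩ B| < 3 — true.
(c) carol: |A| = 6, |A ∩ B| = 4; needs |A ∩ B| / |A| ≥ 2/3 — true.
(d) bob: |A| = 7, |A ∩ B| = 4; needs |A ∩ B| = 4 — true.
(e) dave: |A| = 5, |A ∩ B| = 2; needs |A ∩ B| ≤ |A ∖ B| — true.

5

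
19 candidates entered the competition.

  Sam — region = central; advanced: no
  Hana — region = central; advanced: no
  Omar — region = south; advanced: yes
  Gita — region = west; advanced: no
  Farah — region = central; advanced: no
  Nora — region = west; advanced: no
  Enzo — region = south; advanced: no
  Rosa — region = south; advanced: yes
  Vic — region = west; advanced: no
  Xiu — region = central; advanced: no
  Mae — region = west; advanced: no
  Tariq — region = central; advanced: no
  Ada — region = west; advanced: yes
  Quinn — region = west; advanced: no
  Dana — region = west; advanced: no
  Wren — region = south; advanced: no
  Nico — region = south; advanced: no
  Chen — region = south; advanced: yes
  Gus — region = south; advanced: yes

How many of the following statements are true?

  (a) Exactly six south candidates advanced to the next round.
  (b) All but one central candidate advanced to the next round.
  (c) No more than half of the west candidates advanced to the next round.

(a) south: |A| = 7, |A ∩ B| = 4; needs |A ∩ B| = 6 — false.
(b) central: |A| = 5, |A ∩ B| = 0; needs |A ∖ B| = 1 — false.
(c) west: |A| = 7, |A ∩ B| = 1; needs |A ∩ B| ≤ |A ∖ B| — true.

1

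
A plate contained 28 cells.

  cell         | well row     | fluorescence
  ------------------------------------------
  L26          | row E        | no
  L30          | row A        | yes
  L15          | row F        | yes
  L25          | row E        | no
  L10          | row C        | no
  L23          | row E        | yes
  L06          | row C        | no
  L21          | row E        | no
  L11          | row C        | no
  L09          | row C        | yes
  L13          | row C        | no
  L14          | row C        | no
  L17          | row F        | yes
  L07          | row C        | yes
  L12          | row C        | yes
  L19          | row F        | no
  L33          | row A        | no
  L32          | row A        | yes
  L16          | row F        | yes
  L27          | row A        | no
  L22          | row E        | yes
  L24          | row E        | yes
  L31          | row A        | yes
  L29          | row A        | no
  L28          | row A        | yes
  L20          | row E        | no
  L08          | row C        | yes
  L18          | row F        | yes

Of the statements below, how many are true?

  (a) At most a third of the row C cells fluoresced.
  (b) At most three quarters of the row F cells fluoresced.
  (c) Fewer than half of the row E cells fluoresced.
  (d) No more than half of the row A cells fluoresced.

1

(a) row C: |A| = 9, |A ∩ B| = 4; needs |A ∩ B| / |A| ≤ 1/3 — false.
(b) row F: |A| = 5, |A ∩ B| = 4; needs |A ∩ B| / |A| ≤ 3/4 — false.
(c) row E: |A| = 7, |A ∩ B| = 3; needs |A ∩ B| < |A ∖ B| — true.
(d) row A: |A| = 7, |A ∩ B| = 4; needs |A ∩ B| ≤ |A ∖ B| — false.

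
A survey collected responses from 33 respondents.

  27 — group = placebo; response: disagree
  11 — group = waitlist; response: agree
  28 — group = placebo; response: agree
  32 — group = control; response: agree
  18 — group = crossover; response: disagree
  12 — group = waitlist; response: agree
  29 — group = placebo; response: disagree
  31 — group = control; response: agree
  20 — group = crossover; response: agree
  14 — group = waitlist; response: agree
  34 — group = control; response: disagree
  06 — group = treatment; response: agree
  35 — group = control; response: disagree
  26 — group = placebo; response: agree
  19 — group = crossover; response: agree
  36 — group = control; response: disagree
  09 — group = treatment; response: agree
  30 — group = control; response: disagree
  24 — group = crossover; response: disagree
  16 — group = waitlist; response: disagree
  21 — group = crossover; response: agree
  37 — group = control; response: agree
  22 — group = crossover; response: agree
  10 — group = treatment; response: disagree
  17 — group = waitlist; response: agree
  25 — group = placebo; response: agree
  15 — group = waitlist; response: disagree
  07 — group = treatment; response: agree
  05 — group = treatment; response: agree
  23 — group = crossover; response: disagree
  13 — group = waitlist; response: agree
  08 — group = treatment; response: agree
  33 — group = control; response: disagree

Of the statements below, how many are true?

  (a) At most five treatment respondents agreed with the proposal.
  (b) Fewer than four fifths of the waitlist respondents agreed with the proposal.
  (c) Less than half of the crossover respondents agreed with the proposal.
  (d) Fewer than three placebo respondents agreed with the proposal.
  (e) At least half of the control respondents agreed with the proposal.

2

(a) treatment: |A| = 6, |A ∩ B| = 5; needs |A ∩ B| ≤ 5 — true.
(b) waitlist: |A| = 7, |A ∩ B| = 5; needs |A ∩ B| / |A| < 4/5 — true.
(c) crossover: |A| = 7, |A ∩ B| = 4; needs |A ∩ B| < |A ∖ B| — false.
(d) placebo: |A| = 5, |A ∩ B| = 3; needs |A ∩ B| < 3 — false.
(e) control: |A| = 8, |A ∩ B| = 3; needs |A ∩ B| ≥ |A ∖ B| — false.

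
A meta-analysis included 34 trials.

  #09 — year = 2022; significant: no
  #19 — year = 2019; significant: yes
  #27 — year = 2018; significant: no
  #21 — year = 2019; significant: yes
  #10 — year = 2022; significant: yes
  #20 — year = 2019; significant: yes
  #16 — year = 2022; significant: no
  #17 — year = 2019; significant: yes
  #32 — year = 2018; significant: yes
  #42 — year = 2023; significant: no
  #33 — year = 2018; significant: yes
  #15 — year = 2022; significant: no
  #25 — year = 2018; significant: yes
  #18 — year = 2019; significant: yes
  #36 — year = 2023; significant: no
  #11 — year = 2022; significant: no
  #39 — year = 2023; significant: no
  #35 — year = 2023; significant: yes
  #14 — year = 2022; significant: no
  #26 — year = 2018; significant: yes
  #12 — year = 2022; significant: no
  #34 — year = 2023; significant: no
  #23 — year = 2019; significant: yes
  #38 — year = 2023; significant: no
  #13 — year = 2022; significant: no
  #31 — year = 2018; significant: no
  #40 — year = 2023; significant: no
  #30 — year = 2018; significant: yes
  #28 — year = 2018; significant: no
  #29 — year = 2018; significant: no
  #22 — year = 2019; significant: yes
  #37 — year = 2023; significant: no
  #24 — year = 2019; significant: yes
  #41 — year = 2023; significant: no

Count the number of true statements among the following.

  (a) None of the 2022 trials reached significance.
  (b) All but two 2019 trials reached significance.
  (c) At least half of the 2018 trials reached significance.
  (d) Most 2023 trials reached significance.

(a) 2022: |A| = 8, |A ∩ B| = 1; needs A ∩ B = ∅ (|A ∩ B| = 0) — false.
(b) 2019: |A| = 8, |A ∩ B| = 8; needs |A ∖ B| = 2 — false.
(c) 2018: |A| = 9, |A ∩ B| = 5; needs |A ∩ B| ≥ |A ∖ B| — true.
(d) 2023: |A| = 9, |A ∩ B| = 1; needs |A ∩ B| > |A ∖ B| — false.

1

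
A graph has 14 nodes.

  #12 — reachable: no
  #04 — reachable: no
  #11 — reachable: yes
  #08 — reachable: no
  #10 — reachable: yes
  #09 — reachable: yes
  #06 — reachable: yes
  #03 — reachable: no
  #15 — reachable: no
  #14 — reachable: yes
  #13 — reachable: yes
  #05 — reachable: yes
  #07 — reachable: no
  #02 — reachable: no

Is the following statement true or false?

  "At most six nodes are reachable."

Truth condition: |A ∩ B| ≤ 6.
A (the restrictor) = {#12, #04, #11, #08, #10, #09, #06, #03, #15, #14, #13, #05, #07, #02}, |A| = 14.
A ∩ B = {#11, #10, #09, #06, #14, #13, #05}, so |A ∩ B| = 7.
|A ∩ B| = 7, so the statement is false.

False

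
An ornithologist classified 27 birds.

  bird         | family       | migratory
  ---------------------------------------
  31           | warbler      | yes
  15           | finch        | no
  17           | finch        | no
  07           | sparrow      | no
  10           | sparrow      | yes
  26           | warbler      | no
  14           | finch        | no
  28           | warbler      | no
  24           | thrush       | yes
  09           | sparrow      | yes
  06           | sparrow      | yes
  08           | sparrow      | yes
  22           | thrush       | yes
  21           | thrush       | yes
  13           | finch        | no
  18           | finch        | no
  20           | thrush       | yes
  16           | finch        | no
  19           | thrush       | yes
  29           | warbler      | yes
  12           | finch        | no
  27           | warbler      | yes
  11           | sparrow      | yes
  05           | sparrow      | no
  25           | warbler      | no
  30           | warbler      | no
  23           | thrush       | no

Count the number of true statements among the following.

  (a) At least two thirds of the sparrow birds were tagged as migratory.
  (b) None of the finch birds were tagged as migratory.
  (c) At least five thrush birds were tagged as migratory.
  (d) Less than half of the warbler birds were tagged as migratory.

4

(a) sparrow: |A| = 7, |A ∩ B| = 5; needs |A ∩ B| / |A| ≥ 2/3 — true.
(b) finch: |A| = 7, |A ∩ B| = 0; needs A ∩ B = ∅ (|A ∩ B| = 0) — true.
(c) thrush: |A| = 6, |A ∩ B| = 5; needs |A ∩ B| ≥ 5 — true.
(d) warbler: |A| = 7, |A ∩ B| = 3; needs |A ∩ B| < |A ∖ B| — true.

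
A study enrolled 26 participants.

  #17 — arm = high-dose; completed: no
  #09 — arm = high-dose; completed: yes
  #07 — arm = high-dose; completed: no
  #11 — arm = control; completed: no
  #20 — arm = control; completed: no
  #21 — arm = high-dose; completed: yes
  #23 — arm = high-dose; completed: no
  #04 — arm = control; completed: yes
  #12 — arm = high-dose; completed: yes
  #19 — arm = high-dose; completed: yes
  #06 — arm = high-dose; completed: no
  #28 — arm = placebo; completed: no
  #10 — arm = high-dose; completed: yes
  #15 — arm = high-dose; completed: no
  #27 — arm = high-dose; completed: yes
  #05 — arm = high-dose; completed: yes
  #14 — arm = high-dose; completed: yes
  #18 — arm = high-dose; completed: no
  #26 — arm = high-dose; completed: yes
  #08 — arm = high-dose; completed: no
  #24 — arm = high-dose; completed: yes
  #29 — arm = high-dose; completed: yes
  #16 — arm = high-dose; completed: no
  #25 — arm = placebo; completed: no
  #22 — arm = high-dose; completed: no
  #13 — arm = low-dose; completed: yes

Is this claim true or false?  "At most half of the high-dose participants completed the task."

'At most half of the high-dose participants completed the task' holds iff |A ∩ B| ≤ |A ∖ B|.
|A| = 20, |A ∩ B| = 11, |A ∖ B| = 9.
11 > 9, so the statement is false.

False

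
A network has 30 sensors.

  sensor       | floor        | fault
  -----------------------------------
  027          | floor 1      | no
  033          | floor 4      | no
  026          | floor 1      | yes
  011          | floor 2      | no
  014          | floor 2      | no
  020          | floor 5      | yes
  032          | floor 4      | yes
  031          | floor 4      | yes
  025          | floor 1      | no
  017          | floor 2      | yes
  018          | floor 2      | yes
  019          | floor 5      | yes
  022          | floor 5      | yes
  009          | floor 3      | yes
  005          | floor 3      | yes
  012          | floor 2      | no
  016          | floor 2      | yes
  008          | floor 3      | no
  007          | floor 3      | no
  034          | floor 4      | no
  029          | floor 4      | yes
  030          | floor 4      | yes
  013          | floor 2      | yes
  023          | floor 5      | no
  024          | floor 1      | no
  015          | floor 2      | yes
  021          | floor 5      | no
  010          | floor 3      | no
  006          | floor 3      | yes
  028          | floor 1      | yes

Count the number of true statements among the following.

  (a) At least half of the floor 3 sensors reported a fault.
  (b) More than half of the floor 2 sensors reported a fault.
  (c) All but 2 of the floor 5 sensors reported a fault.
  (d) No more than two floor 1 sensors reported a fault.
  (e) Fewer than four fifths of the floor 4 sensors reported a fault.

(a) floor 3: |A| = 6, |A ∩ B| = 3; needs |A ∩ B| ≥ |A ∖ B| — true.
(b) floor 2: |A| = 8, |A ∩ B| = 5; needs |A ∩ B| > |A ∖ B| — true.
(c) floor 5: |A| = 5, |A ∩ B| = 3; needs |A ∖ B| = 2 — true.
(d) floor 1: |A| = 5, |A ∩ B| = 2; needs |A ∩ B| ≤ 2 — true.
(e) floor 4: |A| = 6, |A ∩ B| = 4; needs |A ∩ B| / |A| < 4/5 — true.

5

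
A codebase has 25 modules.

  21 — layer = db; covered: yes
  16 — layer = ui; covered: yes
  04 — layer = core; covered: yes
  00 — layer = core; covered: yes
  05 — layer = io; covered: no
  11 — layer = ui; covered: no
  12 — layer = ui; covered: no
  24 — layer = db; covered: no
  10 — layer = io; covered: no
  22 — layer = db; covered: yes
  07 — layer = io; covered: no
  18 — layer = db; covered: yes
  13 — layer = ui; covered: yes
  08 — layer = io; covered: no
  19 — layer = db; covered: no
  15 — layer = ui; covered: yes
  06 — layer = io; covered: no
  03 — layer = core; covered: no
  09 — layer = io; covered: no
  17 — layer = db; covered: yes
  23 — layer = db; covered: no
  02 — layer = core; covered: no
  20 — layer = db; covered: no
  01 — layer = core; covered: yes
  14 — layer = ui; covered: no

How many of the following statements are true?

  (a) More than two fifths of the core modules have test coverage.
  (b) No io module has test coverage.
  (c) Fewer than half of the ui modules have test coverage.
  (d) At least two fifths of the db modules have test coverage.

3

(a) core: |A| = 5, |A ∩ B| = 3; needs |A ∩ B| / |A| > 2/5 — true.
(b) io: |A| = 6, |A ∩ B| = 0; needs A ∩ B = ∅ (|A ∩ B| = 0) — true.
(c) ui: |A| = 6, |A ∩ B| = 3; needs |A ∩ B| < |A ∖ B| — false.
(d) db: |A| = 8, |A ∩ B| = 4; needs |A ∩ B| / |A| ≥ 2/5 — true.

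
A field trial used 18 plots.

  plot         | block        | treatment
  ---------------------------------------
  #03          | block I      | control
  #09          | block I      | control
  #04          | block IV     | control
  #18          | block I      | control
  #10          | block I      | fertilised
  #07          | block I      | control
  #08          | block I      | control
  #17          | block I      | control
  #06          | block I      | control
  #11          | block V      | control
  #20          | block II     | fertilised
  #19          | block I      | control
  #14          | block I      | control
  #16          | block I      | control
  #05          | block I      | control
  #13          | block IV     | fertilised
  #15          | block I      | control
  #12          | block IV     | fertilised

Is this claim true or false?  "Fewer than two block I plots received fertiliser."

True

'Fewer than two block I plots received fertiliser' holds iff |A ∩ B| < 2.
A (the restrictor) = {#03, #09, #18, #10, #07, #08, #17, #06, #19, #14, #16, #05, #15}, |A| = 13.
A ∩ B = {#10}, so |A ∩ B| = 1.
|A ∩ B| = 1, so the statement is true.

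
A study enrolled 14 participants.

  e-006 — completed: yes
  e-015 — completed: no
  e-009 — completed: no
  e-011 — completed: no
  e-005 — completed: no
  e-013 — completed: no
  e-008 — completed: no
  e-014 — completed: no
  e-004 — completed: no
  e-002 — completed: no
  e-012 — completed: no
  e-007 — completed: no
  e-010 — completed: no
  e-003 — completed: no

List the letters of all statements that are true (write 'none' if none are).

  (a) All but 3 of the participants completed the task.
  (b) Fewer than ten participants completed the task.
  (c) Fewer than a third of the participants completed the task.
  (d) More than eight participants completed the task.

|A| = 14, |A ∩ B| = 1, |A ∖ B| = 13.
(a) |A ∖ B| = 3: fails.
(b) |A ∩ B| < 10: holds.
(c) |A ∩ B| / |A| < 1/3: holds.
(d) |A ∩ B| > 8: fails.

(b), (c)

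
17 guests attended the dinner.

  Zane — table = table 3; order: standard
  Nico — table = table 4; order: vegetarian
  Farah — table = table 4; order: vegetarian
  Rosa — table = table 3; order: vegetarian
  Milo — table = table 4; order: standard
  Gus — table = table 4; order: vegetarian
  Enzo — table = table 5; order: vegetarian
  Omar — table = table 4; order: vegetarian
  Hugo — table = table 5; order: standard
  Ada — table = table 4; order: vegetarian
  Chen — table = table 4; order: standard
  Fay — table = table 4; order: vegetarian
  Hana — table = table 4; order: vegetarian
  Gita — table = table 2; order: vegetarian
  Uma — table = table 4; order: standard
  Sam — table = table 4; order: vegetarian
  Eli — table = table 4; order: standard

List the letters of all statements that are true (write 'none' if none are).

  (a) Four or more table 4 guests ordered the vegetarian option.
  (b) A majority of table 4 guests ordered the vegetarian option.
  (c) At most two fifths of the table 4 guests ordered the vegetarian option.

(a), (b)

|A| = 12, |A ∩ B| = 8, |A ∖ B| = 4.
(a) |A ∩ B| ≥ 4: holds.
(b) |A ∩ B| > |A ∖ B|: holds.
(c) |A ∩ B| / |A| ≤ 2/5: fails.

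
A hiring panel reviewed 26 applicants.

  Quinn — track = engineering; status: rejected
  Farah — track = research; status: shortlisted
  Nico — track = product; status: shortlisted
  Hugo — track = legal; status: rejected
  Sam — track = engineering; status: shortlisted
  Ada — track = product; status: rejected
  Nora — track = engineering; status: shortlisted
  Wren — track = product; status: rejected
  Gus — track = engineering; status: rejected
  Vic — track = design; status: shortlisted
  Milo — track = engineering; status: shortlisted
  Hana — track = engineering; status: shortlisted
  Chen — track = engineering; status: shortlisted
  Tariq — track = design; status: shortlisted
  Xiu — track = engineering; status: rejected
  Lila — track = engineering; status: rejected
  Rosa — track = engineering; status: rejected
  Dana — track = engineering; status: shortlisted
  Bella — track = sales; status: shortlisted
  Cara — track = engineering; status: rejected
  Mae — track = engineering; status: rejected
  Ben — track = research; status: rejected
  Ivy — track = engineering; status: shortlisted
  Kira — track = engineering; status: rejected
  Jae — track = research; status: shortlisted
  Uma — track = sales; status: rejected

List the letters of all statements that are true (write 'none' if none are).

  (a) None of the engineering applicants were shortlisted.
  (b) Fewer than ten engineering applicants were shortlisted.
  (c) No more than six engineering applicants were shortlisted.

|A| = 15, |A ∩ B| = 7, |A ∖ B| = 8.
(a) A ∩ B = ∅ (|A ∩ B| = 0): fails.
(b) |A ∩ B| < 10: holds.
(c) |A ∩ B| ≤ 6: fails.

(b)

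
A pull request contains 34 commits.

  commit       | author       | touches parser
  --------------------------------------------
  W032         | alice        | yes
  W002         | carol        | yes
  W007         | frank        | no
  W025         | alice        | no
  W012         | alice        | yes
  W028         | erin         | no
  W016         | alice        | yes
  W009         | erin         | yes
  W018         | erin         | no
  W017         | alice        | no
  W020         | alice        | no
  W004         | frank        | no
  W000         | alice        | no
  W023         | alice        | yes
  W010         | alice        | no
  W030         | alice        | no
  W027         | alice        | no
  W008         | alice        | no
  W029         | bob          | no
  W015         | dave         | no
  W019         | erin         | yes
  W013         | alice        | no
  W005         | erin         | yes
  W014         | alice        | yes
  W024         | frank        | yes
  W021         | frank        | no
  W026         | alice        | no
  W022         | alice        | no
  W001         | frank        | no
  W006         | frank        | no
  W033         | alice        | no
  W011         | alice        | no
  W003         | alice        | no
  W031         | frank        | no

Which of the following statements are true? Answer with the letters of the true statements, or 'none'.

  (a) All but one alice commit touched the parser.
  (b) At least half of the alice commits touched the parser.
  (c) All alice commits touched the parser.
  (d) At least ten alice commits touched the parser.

|A| = 19, |A ∩ B| = 5, |A ∖ B| = 14.
(a) |A ∖ B| = 1: fails.
(b) |A ∩ B| ≥ |A ∖ B|: fails.
(c) A ⊆ B, i.e. every element of A is in B (|A ∖ B| = 0): fails.
(d) |A ∩ B| ≥ 10: fails.

none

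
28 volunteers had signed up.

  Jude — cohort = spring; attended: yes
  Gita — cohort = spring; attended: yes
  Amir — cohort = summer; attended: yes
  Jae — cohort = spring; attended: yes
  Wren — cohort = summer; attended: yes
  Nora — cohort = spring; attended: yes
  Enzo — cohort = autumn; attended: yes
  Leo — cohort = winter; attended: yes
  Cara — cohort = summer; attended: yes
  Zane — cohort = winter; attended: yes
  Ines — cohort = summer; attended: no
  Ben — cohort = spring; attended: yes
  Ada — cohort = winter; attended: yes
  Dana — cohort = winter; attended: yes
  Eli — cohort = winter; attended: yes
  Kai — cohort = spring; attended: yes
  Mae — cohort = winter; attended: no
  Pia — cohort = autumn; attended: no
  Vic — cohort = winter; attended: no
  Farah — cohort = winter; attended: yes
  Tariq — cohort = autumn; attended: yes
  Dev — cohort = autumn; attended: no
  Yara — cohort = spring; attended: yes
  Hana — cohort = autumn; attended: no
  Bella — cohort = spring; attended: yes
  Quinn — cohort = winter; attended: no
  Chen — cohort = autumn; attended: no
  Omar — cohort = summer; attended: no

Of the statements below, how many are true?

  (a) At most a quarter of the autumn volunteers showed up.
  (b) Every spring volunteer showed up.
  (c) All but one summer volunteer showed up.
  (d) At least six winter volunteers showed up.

(a) autumn: |A| = 6, |A ∩ B| = 2; needs |A ∩ B| / |A| ≤ 1/4 — false.
(b) spring: |A| = 8, |A ∩ B| = 8; needs A ⊆ B, i.e. every element of A is in B (|A ∖ B| = 0) — true.
(c) summer: |A| = 5, |A ∩ B| = 3; needs |A ∖ B| = 1 — false.
(d) winter: |A| = 9, |A ∩ B| = 6; needs |A ∩ B| ≥ 6 — true.

2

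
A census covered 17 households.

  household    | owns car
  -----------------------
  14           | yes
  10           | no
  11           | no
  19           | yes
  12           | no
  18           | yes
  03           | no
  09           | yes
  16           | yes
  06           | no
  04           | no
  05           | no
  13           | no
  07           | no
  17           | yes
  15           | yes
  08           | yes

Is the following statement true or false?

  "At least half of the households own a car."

False

'At least half of the households own a car' holds iff |A ∩ B| ≥ |A ∖ B|.
|A| = 17, |A ∩ B| = 8, |A ∖ B| = 9.
8 < 9, so the statement is false.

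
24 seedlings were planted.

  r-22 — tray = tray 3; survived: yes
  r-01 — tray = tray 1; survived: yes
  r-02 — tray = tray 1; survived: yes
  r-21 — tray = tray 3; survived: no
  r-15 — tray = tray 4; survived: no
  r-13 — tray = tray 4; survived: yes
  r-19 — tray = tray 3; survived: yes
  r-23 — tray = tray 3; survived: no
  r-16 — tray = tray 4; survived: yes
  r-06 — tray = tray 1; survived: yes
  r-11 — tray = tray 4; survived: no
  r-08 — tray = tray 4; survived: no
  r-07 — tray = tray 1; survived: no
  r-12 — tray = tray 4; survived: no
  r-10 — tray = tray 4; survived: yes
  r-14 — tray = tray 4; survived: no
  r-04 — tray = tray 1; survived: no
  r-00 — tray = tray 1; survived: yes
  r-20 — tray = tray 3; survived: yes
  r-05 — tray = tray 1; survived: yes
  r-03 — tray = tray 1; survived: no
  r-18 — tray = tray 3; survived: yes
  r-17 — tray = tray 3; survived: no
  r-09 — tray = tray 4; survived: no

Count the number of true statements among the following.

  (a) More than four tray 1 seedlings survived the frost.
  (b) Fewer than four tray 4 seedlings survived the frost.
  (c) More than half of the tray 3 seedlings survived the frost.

(a) tray 1: |A| = 8, |A ∩ B| = 5; needs |A ∩ B| > 4 — true.
(b) tray 4: |A| = 9, |A ∩ B| = 3; needs |A ∩ B| < 4 — true.
(c) tray 3: |A| = 7, |A ∩ B| = 4; needs |A ∩ B| > |A ∖ B| — true.

3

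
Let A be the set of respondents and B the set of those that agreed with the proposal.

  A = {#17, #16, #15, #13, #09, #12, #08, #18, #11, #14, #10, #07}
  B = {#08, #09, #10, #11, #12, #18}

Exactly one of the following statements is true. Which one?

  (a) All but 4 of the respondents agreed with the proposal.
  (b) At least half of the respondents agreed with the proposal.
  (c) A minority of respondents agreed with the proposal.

|A| = 12, |A ∩ B| = 6, |A ∖ B| = 6.
(a) requires |A ∖ B| = 4: false.
(b) requires |A ∩ B| ≥ |A ∖ B|: true.
(c) requires |A ∩ B| < |A ∖ B|: false.

(b)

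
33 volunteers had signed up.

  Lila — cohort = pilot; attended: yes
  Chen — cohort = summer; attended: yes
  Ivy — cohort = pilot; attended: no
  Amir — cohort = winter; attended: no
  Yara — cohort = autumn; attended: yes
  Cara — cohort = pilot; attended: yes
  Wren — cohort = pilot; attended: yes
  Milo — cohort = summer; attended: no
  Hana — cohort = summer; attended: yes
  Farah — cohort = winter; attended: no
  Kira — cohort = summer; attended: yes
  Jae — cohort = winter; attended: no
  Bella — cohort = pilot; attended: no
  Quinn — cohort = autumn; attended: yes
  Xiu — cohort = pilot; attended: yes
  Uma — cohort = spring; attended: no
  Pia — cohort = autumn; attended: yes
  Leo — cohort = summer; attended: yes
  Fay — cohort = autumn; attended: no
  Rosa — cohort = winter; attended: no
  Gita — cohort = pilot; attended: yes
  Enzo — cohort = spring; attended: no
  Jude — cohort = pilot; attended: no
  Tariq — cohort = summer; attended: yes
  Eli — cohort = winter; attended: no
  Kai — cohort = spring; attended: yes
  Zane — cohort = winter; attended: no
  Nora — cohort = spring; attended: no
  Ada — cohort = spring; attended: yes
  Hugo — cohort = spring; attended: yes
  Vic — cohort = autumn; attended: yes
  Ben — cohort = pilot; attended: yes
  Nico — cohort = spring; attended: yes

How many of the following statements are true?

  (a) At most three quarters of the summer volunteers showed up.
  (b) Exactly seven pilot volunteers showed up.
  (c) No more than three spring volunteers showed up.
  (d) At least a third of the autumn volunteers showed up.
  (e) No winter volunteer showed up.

(a) summer: |A| = 6, |A ∩ B| = 5; needs |A ∩ B| / |A| ≤ 3/4 — false.
(b) pilot: |A| = 9, |A ∩ B| = 6; needs |A ∩ B| = 7 — false.
(c) spring: |A| = 7, |A ∩ B| = 4; needs |A ∩ B| ≤ 3 — false.
(d) autumn: |A| = 5, |A ∩ B| = 4; needs |A ∩ B| / |A| ≥ 1/3 — true.
(e) winter: |A| = 6, |A ∩ B| = 0; needs A ∩ B = ∅ (|A ∩ B| = 0) — true.

2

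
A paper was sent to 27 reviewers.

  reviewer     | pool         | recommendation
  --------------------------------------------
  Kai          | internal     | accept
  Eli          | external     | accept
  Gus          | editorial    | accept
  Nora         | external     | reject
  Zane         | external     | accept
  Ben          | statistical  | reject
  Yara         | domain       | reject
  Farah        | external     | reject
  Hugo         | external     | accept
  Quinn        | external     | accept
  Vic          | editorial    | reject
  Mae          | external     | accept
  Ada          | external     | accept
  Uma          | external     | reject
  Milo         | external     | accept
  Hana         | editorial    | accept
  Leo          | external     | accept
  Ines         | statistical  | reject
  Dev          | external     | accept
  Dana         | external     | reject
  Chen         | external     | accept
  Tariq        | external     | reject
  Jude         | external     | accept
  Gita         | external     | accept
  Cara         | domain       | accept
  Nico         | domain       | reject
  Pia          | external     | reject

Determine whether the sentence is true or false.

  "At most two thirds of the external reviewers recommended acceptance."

Truth condition: |A ∩ B| / |A| ≤ 2/3.
|A| = 18, |A ∩ B| = 12, |A ∖ B| = 6.
|A ∩ B|/|A| = 12/18, so the statement is true.

True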